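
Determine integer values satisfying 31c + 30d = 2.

Step 1: Check solvability.
gcd(31, 30) = 1
Since 1 divides 2, solutions exist.

Step 2: Apply extended Euclidean algorithm to find gcd.
We find integers such that 31*x0 + 30*y0 = 1

Step 3: Scale the particular solution.
Multiply by 2/1 = 2:
c = 2, d = -2

Step 4: Verify.
31*(2) + 30*(-2) = 2 = 2 ✓

c = 2, d = -2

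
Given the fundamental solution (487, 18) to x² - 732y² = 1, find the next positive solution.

Solutions to x² - Dy² = 1 are generated by powers of (x₀ + y₀√D).
The next solution satisfies x₁ + y₁√732 = (x₀ + y₀√732)², giving:
x₁ = x₀² + 732y₀² = 487² + 732·18² = 237169 + 237168 = 474337
y₁ = 2x₀y₀ = 2·487·18 = 17532

Verify: 474337² - 732·17532² = 224995589569 - 224995589568 = 1 ✓

x = 474337, y = 17532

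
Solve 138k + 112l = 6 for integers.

Step 1: Check solvability.
gcd(138, 112) = 2
Since 2 divides 6, solutions exist.

Step 2: Apply extended Euclidean algorithm to find gcd.
We find integers such that 138*x0 + 112*y0 = 2

Step 3: Scale the particular solution.
Multiply by 6/2 = 3:
k = 39, l = -48

Step 4: Verify.
138*(39) + 112*(-48) = 6 = 6 ✓

k = 39, l = -48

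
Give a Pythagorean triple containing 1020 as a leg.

We need the other leg and hypotenuse such that 1020² + x² = c².
Take x = 611, c = 1189: 1020² + 611² = 1040400 + 373321 = 1413721 = 1189² ✓
Triple: (611, 1020, 1189)

(611, 1020, 1189)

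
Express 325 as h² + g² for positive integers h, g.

We need to find integers h, g > 0 such that h² + g² = 325.
Trying h = 1: g² = 325 - 1² = 325 - 1 = 324
g = 18
Check: 1² + 18² = 1 + 324 = 325 ✓

325 = 1² + 18²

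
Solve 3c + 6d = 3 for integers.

Step 1: Check solvability.
gcd(3, 6) = 3
Since 3 divides 3, solutions exist.

Step 2: Apply extended Euclidean algorithm to find gcd.
We find integers such that 3*x0 + 6*y0 = 3

Step 3: Scale the particular solution.
Multiply by 3/3 = 1:
c = 1, d = 0

Step 4: Verify.
3*(1) + 6*(0) = 3 = 3 ✓

c = 1, d = 0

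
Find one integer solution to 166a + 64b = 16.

Step 1: Check solvability.
gcd(166, 64) = 2
Since 2 divides 16, solutions exist.

Step 2: Apply extended Euclidean algorithm to find gcd.
We find integers such that 166*x0 + 64*y0 = 2

Step 3: Scale the particular solution.
Multiply by 16/2 = 8:
a = -40, b = 104

Step 4: Verify.
166*(-40) + 64*(104) = 16 = 16 ✓

a = -40, b = 104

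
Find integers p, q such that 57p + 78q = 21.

Step 1: Check solvability.
gcd(57, 78) = 3
Since 3 divides 21, solutions exist.

Step 2: Apply extended Euclidean algorithm to find gcd.
We find integers such that 57*x0 + 78*y0 = 3

Step 3: Scale the particular solution.
Multiply by 21/3 = 7:
p = 77, q = -56

Step 4: Verify.
57*(77) + 78*(-56) = 21 = 21 ✓

p = 77, q = -56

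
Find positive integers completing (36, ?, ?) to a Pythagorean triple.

We need the other leg and hypotenuse such that 36² + x² = c².
Take x = 323, c = 325: 36² + 323² = 1296 + 104329 = 105625 = 325² ✓
Triple: (323, 36, 325)

(323, 36, 325)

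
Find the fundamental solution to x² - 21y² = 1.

We seek the smallest positive integers (x, y) with x² - 21y² = 1, i.e., x² = 21y² + 1.
Try successive y values:
y = 1: x² = 21·1² + 1 = 22, not a perfect square
y = 2: x² = 21·2² + 1 = 85, not a perfect square
y = 3: x² = 21·3² + 1 = 190, not a perfect square
... continuing the search (or via continued fractions) ...
y = 12: x² = 21·12² + 1 = 3025, x = 55 ✓

Verify: 55² - 21·12² = 3025 - 3024 = 1 ✓

x = 55, y = 12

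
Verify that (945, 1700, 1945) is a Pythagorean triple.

Compute a² + b² = 945² + 1700² = 893025 + 2890000 = 3783025
Compute c² = 1945² = 3783025
Since 3783025 = 3783025, confirmed.

Yes, it is a Pythagorean triple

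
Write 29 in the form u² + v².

We need to find integers u, v > 0 such that u² + v² = 29.
Trying u = 2: v² = 29 - 2² = 29 - 4 = 25
v = 5
Check: 2² + 5² = 4 + 25 = 29 ✓

29 = 2² + 5²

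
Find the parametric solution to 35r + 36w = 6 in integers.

Step 1: Compute gcd(35, 36) = 1.
Since 1 divides 6, solutions exist.

Step 2: Find a particular solution using extended Euclidean algorithm.
We get r₀ = -6, w₀ = 6.
Check: 35*-6 + 36*6 = 6 = 6 ✓

Step 3: Write the general solution.
r = -6 + (36/1)t = -6 + 36t
w = 6 - (35/1)t = 6 - 35t
for any integer t.

r = -6 + 36t, w = 6 - 35t for integer t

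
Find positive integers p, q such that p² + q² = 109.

Search for p with 109 - p² a perfect square.
p = 3: 109 - 3² = 109 - 9 = 100 = 10² ✓
So p = 3, q = 10.

p = 3, q = 10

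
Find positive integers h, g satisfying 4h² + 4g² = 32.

Try small values of h and check whether (32 - 4h²)/4 is a perfect square.
h = 2: 4·2² = 16, so 4g² = 32 - 16 = 16, giving g² = 4, g = 2.
Check: 4·2² + 4·2² = 16 + 16 = 32 ✓

h = 2, g = 2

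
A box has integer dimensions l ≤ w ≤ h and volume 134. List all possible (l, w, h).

Iterate l from 1 to ⌊134^(1/3)⌋. For each l dividing 134, iterate w ≥ l with w dividing 134/l, and set h = 134/(l·w).
Triples found (2): (1×1×134), (1×2×67)

(1×1×134), (1×2×67)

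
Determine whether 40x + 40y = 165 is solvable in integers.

Step 1: Compute gcd(40, 40).
gcd(40, 40) = 40

Step 2: Check divisibility.
Does 40 divide 165? 165 = 40 x 4 + 5, so no.

By the theorem on linear Diophantine equations, 40x + 40y = 165 has integer solutions if and only if gcd(40, 40) divides 165. Since 40 does not divide 165, no solutions exist.

No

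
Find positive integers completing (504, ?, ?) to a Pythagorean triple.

We need the other leg and hypotenuse such that 504² + x² = c².
Take x = 1122, c = 1230: 504² + 1122² = 254016 + 1258884 = 1512900 = 1230² ✓
Triple: (1122, 504, 1230)

(1122, 504, 1230)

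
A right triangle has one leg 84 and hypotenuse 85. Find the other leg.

a² = c² - b² = 7225 - 7056 = 169
a = 13

13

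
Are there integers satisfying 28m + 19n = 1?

Step 1: Compute gcd(28, 19).
gcd(28, 19) = 1

Step 2: Check divisibility.
Does 1 divide 1? 1 = 1 x 1, so yes.

By the theorem on linear Diophantine equations, 28m + 19n = 1 has integer solutions if and only if gcd(28, 19) divides 1. Since 1 | 1, solutions exist.

Yes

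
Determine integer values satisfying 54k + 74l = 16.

Step 1: Check solvability.
gcd(54, 74) = 2
Since 2 divides 16, solutions exist.

Step 2: Apply extended Euclidean algorithm to find gcd.
We find integers such that 54*x0 + 74*y0 = 2

Step 3: Scale the particular solution.
Multiply by 16/2 = 8:
k = 88, l = -64

Step 4: Verify.
54*(88) + 74*(-64) = 16 = 16 ✓

k = 88, l = -64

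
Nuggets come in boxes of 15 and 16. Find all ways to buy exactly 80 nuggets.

We need non-negative integers (x, y) with 15x + 16y = 80.
For each x in 0..5, check if 80 - 15x is a non-negative multiple of 16.
x = 0: 16y = 80, y = 5 ✓

(0 boxes of 15, 5 boxes of 16)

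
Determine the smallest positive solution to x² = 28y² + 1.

We seek the smallest positive integers (x, y) with x² - 28y² = 1, i.e., x² = 28y² + 1.
Try successive y values:
y = 1: x² = 28·1² + 1 = 29, not a perfect square
y = 2: x² = 28·2² + 1 = 113, not a perfect square
y = 3: x² = 28·3² + 1 = 253, not a perfect square
... continuing the search (or via continued fractions) ...
y = 24: x² = 28·24² + 1 = 16129, x = 127 ✓

Verify: 127² - 28·24² = 16129 - 16128 = 1 ✓

x = 127, y = 24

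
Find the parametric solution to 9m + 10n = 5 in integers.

Step 1: Compute gcd(9, 10) = 1.
Since 1 divides 5, solutions exist.

Step 2: Find a particular solution using extended Euclidean algorithm.
We get m₀ = -5, n₀ = 5.
Check: 9*-5 + 10*5 = 5 = 5 ✓

Step 3: Write the general solution.
m = -5 + (10/1)t = -5 + 10t
n = 5 - (9/1)t = 5 - 9t
for any integer t.

m = -5 + 10t, n = 5 - 9t for integer t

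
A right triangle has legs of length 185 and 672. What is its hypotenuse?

c² = a² + b² = 185² + 672² = 34225 + 451584 = 485809
c = 697

697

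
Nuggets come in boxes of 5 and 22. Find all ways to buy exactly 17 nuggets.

We need non-negative integers (x, y) with 5x + 22y = 17.
For each x in 0..3, check if 17 - 5x is a non-negative multiple of 22.
No x yields an integer y ≥ 0.

No solution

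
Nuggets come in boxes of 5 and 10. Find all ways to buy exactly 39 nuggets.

We need non-negative integers (x, y) with 5x + 10y = 39.
For each x in 0..7, check if 39 - 5x is a non-negative multiple of 10.
No x yields an integer y ≥ 0.

No solution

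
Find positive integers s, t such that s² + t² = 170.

Search for s with 170 - s² a perfect square.
s = 1: 170 - 1² = 170 - 1 = 169 = 13² ✓
So s = 1, t = 13.

s = 1, t = 13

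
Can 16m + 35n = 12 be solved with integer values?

Step 1: Compute gcd(16, 35).
gcd(16, 35) = 1

Step 2: Check divisibility.
Does 1 divide 12? 12 = 1 x 12, so yes.

By the theorem on linear Diophantine equations, 16m + 35n = 12 has integer solutions if and only if gcd(16, 35) divides 12. Since 1 | 12, solutions exist.

Yes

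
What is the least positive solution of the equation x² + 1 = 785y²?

We need x² = 785y² - 1. Try successive y:
y = 1: x² = 785·1² - 1 = 784 = 28² ✓
Check: 28² - 785·1² = 784 - 785 = -1 ✓

x = 28, y = 1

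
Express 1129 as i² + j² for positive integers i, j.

We need to find integers i, j > 0 such that i² + j² = 1129.
Trying i = 20: j² = 1129 - 20² = 1129 - 400 = 729
j = 27
Check: 20² + 27² = 400 + 729 = 1129 ✓

1129 = 20² + 27²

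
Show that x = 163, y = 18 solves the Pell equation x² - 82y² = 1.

Compute x² = 163² = 26569
Compute 82y² = 82·18² = 82·324 = 26568
x² - 82y² = 26569 - 26568 = 1
Since this equals 1, (163, 18) is a solution.

Yes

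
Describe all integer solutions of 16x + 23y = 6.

Step 1: Compute gcd(16, 23) = 1.
Since 1 divides 6, solutions exist.

Step 2: Find a particular solution using extended Euclidean algorithm.
We get x₀ = -60, y₀ = 42.
Check: 16*-60 + 23*42 = 6 = 6 ✓

Step 3: Write the general solution.
x = -60 + (23/1)t = -60 + 23t
y = 42 - (16/1)t = 42 - 16t
for any integer t.

x = -60 + 23t, y = 42 - 16t for integer t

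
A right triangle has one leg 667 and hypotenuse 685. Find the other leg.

b² = c² - a² = 469225 - 444889 = 24336
b = 156

156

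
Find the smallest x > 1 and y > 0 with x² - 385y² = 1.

We seek the smallest positive integers (x, y) with x² - 385y² = 1, i.e., x² = 385y² + 1.
Try successive y values:
y = 1: x² = 385·1² + 1 = 386, not a perfect square
y = 2: x² = 385·2² + 1 = 1541, not a perfect square
y = 3: x² = 385·3² + 1 = 3466, not a perfect square
... continuing the search (or via continued fractions) ...
y = 4884: x² = 385·4884² + 1 = 9183580561, x = 95831 ✓

Verify: 95831² - 385·4884² = 9183580561 - 9183580560 = 1 ✓

x = 95831, y = 4884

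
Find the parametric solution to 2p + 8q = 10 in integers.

Step 1: Compute gcd(2, 8) = 2.
Since 2 divides 10, solutions exist.

Step 2: Find a particular solution using extended Euclidean algorithm.
We get p₀ = 5, q₀ = 0.
Check: 2*5 + 8*0 = 10 = 10 ✓

Step 3: Write the general solution.
p = 5 + (8/2)t = 5 + 4t
q = 0 - (2/2)t = 0 - 1t
for any integer t.

p = 5 + 4t, q = 0 - 1t for integer t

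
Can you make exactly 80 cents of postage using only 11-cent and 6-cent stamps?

We need non-negative x, y with 11x + 6y = 80.
gcd(11, 6) = 1 divides 80, so integer solutions exist.
Search for a non-negative one: x = 4 gives 6y = 80 - 44 = 36, so y = 6.
Check: 11·4 + 6·6 = 80 ✓

Yes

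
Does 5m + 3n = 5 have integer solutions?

Step 1: Compute gcd(5, 3).
gcd(5, 3) = 1

Step 2: Check divisibility.
Does 1 divide 5? 5 = 1 x 5, so yes.

By the theorem on linear Diophantine equations, 5m + 3n = 5 has integer solutions if and only if gcd(5, 3) divides 5. Since 1 | 5, solutions exist.

Yes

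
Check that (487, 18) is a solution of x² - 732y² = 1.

Compute x² = 487² = 237169
Compute 732y² = 732·18² = 732·324 = 237168
x² - 732y² = 237169 - 237168 = 1
Since this equals 1, (487, 18) is a solution.

Yes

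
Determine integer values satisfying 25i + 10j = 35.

Step 1: Check solvability.
gcd(25, 10) = 5
Since 5 divides 35, solutions exist.

Step 2: Apply extended Euclidean algorithm to find gcd.
We find integers such that 25*x0 + 10*y0 = 5

Step 3: Scale the particular solution.
Multiply by 35/5 = 7:
i = 7, j = -14

Step 4: Verify.
25*(7) + 10*(-14) = 35 = 35 ✓

i = 7, j = -14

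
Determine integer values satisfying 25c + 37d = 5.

Step 1: Check solvability.
gcd(25, 37) = 1
Since 1 divides 5, solutions exist.

Step 2: Apply extended Euclidean algorithm to find gcd.
We find integers such that 25*x0 + 37*y0 = 1

Step 3: Scale the particular solution.
Multiply by 5/1 = 5:
c = 15, d = -10

Step 4: Verify.
25*(15) + 37*(-10) = 5 = 5 ✓

c = 15, d = -10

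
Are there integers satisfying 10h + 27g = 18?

Step 1: Compute gcd(10, 27).
gcd(10, 27) = 1

Step 2: Check divisibility.
Does 1 divide 18? 18 = 1 x 18, so yes.

By the theorem on linear Diophantine equations, 10h + 27g = 18 has integer solutions if and only if gcd(10, 27) divides 18. Since 1 | 18, solutions exist.

Yes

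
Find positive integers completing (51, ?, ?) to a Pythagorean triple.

We need the other leg and hypotenuse such that 51² + x² = c².
Take x = 140, c = 149: 51² + 140² = 2601 + 19600 = 22201 = 149² ✓
Triple: (51, 140, 149)

(51, 140, 149)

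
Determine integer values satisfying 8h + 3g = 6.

Step 1: Check solvability.
gcd(8, 3) = 1
Since 1 divides 6, solutions exist.

Step 2: Apply extended Euclidean algorithm to find gcd.
We find integers such that 8*x0 + 3*y0 = 1

Step 3: Scale the particular solution.
Multiply by 6/1 = 6:
h = -6, g = 18

Step 4: Verify.
8*(-6) + 3*(18) = 6 = 6 ✓

h = -6, g = 18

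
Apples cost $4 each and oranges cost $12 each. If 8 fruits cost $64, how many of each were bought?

Let a = apples, o = oranges.
a + o = 8
4a + 12o = 64
Substitute o = 8 - a:
4a + 12(8 - a) = 64
(4 - 12)a = 64 - 96
-8a = -32
a = 4, o = 8 - 4 = 4

Apples: 4, Oranges: 4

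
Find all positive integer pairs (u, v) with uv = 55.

The positive divisors of 55 are: 1, 5, 11, 55.
Each divisor d gives the pair (d, 55/d):
(1, 55), (5, 11), (11, 5), (55, 1)

(1, 55), (5, 11), (11, 5), (55, 1)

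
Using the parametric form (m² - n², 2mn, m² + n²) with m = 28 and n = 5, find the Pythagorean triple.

a = m² - n² = 784 - 25 = 759
b = 2mn = 2·28·5 = 280
c = m² + n² = 784 + 25 = 809
Verify: 759² + 280² = 576081 + 78400 = 654481 = 809² ✓

(759, 280, 809)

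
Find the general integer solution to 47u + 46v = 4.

Step 1: Compute gcd(47, 46) = 1.
Since 1 divides 4, solutions exist.

Step 2: Find a particular solution using extended Euclidean algorithm.
We get u₀ = 4, v₀ = -4.
Check: 47*4 + 46*-4 = 4 = 4 ✓

Step 3: Write the general solution.
u = 4 + (46/1)t = 4 + 46t
v = -4 - (47/1)t = -4 - 47t
for any integer t.

u = 4 + 46t, v = -4 - 47t for integer t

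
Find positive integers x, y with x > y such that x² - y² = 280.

Factor: x² - y² = (x+y)(x-y) = 280.
We need two factors of 280 with the same parity.
Use x+y = 140 and x-y = 2 (product 140·2 = 280).
Adding: 2x = 142, so x = 71.
Subtracting: 2y = 138, so y = 69.
Check: 71² - 69² = 5041 - 4761 = 280 ✓

x = 71, y = 69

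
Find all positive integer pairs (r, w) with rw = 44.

The positive divisors of 44 are: 1, 2, 4, 11, 22, 44.
Each divisor d gives the pair (d, 44/d):
(1, 44), (2, 22), (4, 11), (11, 4), (22, 2), (44, 1)

(1, 44), (2, 22), (4, 11), (11, 4), (22, 2), (44, 1)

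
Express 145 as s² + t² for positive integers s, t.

We need to find integers s, t > 0 such that s² + t² = 145.
Trying s = 1: t² = 145 - 1² = 145 - 1 = 144
t = 12
Check: 1² + 12² = 1 + 144 = 145 ✓

145 = 1² + 12²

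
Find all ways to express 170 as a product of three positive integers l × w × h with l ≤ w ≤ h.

Iterate l from 1 to ⌊170^(1/3)⌋. For each l dividing 170, iterate w ≥ l with w dividing 170/l, and set h = 170/(l·w).
Triples found (5): (1×1×170), (1×2×85), (1×5×34), (1×10×17), (2×5×17)

(1×1×170), (1×2×85), (1×5×34), (1×10×17), (2×5×17)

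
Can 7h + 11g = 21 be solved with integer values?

Step 1: Compute gcd(7, 11).
gcd(7, 11) = 1

Step 2: Check divisibility.
Does 1 divide 21? 21 = 1 x 21, so yes.

By the theorem on linear Diophantine equations, 7h + 11g = 21 has integer solutions if and only if gcd(7, 11) divides 21. Since 1 | 21, solutions exist.

Yes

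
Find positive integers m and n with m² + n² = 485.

We need to find integers m, n > 0 such that m² + n² = 485.
Trying m = 1: n² = 485 - 1² = 485 - 1 = 484
n = 22
Check: 1² + 22² = 1 + 484 = 485 ✓

485 = 1² + 22²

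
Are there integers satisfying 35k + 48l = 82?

Step 1: Compute gcd(35, 48).
gcd(35, 48) = 1

Step 2: Check divisibility.
Does 1 divide 82? 82 = 1 x 82, so yes.

By the theorem on linear Diophantine equations, 35k + 48l = 82 has integer solutions if and only if gcd(35, 48) divides 82. Since 1 | 82, solutions exist.

Yes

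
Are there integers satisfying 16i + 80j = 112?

Step 1: Compute gcd(16, 80).
gcd(16, 80) = 16

Step 2: Check divisibility.
Does 16 divide 112? 112 = 16 x 7, so yes.

By the theorem on linear Diophantine equations, 16i + 80j = 112 has integer solutions if and only if gcd(16, 80) divides 112. Since 16 | 112, solutions exist.

Yes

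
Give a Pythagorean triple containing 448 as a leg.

We need the other leg and hypotenuse such that 448² + x² = c².
Take x = 264, c = 520: 448² + 264² = 200704 + 69696 = 270400 = 520² ✓
Triple: (264, 448, 520)

(264, 448, 520)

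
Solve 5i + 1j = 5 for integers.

Step 1: Check solvability.
gcd(5, 1) = 1
Since 1 divides 5, solutions exist.

Step 2: Apply extended Euclidean algorithm to find gcd.
We find integers such that 5*x0 + 1*y0 = 1

Step 3: Scale the particular solution.
Multiply by 5/1 = 5:
i = 0, j = 5

Step 4: Verify.
5*(0) + 1*(5) = 5 = 5 ✓

i = 0, j = 5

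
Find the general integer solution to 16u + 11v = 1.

Step 1: Compute gcd(16, 11) = 1.
Since 1 divides 1, solutions exist.

Step 2: Find a particular solution using extended Euclidean algorithm.
We get u₀ = -2, v₀ = 3.
Check: 16*-2 + 11*3 = 1 = 1 ✓

Step 3: Write the general solution.
u = -2 + (11/1)t = -2 + 11t
v = 3 - (16/1)t = 3 - 16t
for any integer t.

u = -2 + 11t, v = 3 - 16t for integer t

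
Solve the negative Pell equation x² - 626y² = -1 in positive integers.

We need x² = 626y² - 1. Try successive y:
y = 1: x² = 626·1² - 1 = 625 = 25² ✓
Check: 25² - 626·1² = 625 - 626 = -1 ✓

x = 25, y = 1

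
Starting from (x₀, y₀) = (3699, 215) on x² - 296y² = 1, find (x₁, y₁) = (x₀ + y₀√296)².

Solutions to x² - Dy² = 1 are generated by powers of (x₀ + y₀√D).
The next solution satisfies x₁ + y₁√296 = (x₀ + y₀√296)², giving:
x₁ = x₀² + 296y₀² = 3699² + 296·215² = 13682601 + 13682600 = 27365201
y₁ = 2x₀y₀ = 2·3699·215 = 1590570

Verify: 27365201² - 296·1590570² = 748854225770401 - 748854225770400 = 1 ✓

x = 27365201, y = 1590570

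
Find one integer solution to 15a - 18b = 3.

Step 1: Check solvability.
gcd(15, 18) = 3
Since 3 divides 3, solutions exist.

Step 2: Apply extended Euclidean algorithm to find gcd.
We find integers such that 15*x0 + 18*y0 = 3

Step 3: Scale the particular solution.
Multiply by 3/3 = 1:
a = -1, b = -1

Step 4: Verify.
15*(-1) - 18*(-1) = 3 = 3 ✓

a = -1, b = -1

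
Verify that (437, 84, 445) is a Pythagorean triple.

Compute a² + b² = 437² + 84² = 190969 + 7056 = 198025
Compute c² = 445² = 198025
Since 198025 = 198025, confirmed.

Yes, it is a Pythagorean triple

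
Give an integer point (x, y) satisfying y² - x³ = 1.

Try small integer x values and check whether x³ + 1 is a perfect square.
x = 0: x³ + 1 = 0³ + 1 = 0 + 1 = 1
Is 1 a perfect square? 1² = 1 ✓
So (x, y) = (0, 1) is a solution.

x = 0, y = 1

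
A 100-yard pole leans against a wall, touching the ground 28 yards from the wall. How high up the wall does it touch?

The ladder, wall, and ground form a right triangle with hypotenuse 100 and one leg 28.
By the Pythagorean theorem: h² = 100² - 28² = 10000 - 784 = 9216
h = √9216 = 96 yards

96 yards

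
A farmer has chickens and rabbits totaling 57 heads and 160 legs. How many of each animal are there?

Let c = chickens, r = rabbits.
Heads: c + r = 57
Legs: 2c + 4r = 160
From the first equation, c = 57 - r. Substitute:
2(57 - r) + 4r = 160
114 + 2r = 160
r = (160 - 114)/2 = 23
c = 57 - 23 = 34

Chickens: 34, Rabbits: 23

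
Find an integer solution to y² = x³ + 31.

Try small integer x values and check whether x³ + 31 is a perfect square.
x = -3: x³ + 31 = -3³ + 31 = -27 + 31 = 4
Is 4 a perfect square? 2² = 4 ✓
So (x, y) = (-3, -2) is a solution.

x = -3, y = -2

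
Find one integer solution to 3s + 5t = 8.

Step 1: Check solvability.
gcd(3, 5) = 1
Since 1 divides 8, solutions exist.

Step 2: Apply extended Euclidean algorithm to find gcd.
We find integers such that 3*x0 + 5*y0 = 1

Step 3: Scale the particular solution.
Multiply by 8/1 = 8:
s = 16, t = -8

Step 4: Verify.
3*(16) + 5*(-8) = 8 = 8 ✓

s = 16, t = -8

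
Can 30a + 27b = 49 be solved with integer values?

Step 1: Compute gcd(30, 27).
gcd(30, 27) = 3

Step 2: Check divisibility.
Does 3 divide 49? 49 = 3 x 16 + 1, so no.

By the theorem on linear Diophantine equations, 30a + 27b = 49 has integer solutions if and only if gcd(30, 27) divides 49. Since 3 does not divide 49, no solutions exist.

No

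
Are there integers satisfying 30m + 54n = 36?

Step 1: Compute gcd(30, 54).
gcd(30, 54) = 6

Step 2: Check divisibility.
Does 6 divide 36? 36 = 6 x 6, so yes.

By the theorem on linear Diophantine equations, 30m + 54n = 36 has integer solutions if and only if gcd(30, 54) divides 36. Since 6 | 36, solutions exist.

Yes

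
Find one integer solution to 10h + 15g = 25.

Step 1: Check solvability.
gcd(10, 15) = 5
Since 5 divides 25, solutions exist.

Step 2: Apply extended Euclidean algorithm to find gcd.
We find integers such that 10*x0 + 15*y0 = 5

Step 3: Scale the particular solution.
Multiply by 25/5 = 5:
h = -5, g = 5

Step 4: Verify.
10*(-5) + 15*(5) = 25 = 25 ✓

h = -5, g = 5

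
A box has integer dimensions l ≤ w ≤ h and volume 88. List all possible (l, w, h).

Iterate l from 1 to ⌊88^(1/3)⌋. For each l dividing 88, iterate w ≥ l with w dividing 88/l, and set h = 88/(l·w).
Triples found (6): (1×1×88), (1×2×44), (1×4×22), (1×8×11), (2×2×22), (2×4×11)

(1×1×88), (1×2×44), (1×4×22), (1×8×11), (2×2×22), (2×4×11)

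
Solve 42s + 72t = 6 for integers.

Step 1: Check solvability.
gcd(42, 72) = 6
Since 6 divides 6, solutions exist.

Step 2: Apply extended Euclidean algorithm to find gcd.
We find integers such that 42*x0 + 72*y0 = 6

Step 3: Scale the particular solution.
Multiply by 6/6 = 1:
s = -5, t = 3

Step 4: Verify.
42*(-5) + 72*(3) = 6 = 6 ✓

s = -5, t = 3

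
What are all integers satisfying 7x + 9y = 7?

Step 1: Compute gcd(7, 9) = 1.
Since 1 divides 7, solutions exist.

Step 2: Find a particular solution using extended Euclidean algorithm.
We get x₀ = 28, y₀ = -21.
Check: 7*28 + 9*-21 = 7 = 7 ✓

Step 3: Write the general solution.
x = 28 + (9/1)t = 28 + 9t
y = -21 - (7/1)t = -21 - 7t
for any integer t.

x = 28 + 9t, y = -21 - 7t for integer t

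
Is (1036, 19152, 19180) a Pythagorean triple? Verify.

Compute a² + b² = 1036² + 19152² = 1073296 + 366799104 = 367872400
Compute c² = 19180² = 367872400
Since 367872400 = 367872400, confirmed.

Yes, it is a Pythagorean triple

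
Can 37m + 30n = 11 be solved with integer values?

Step 1: Compute gcd(37, 30).
gcd(37, 30) = 1

Step 2: Check divisibility.
Does 1 divide 11? 11 = 1 x 11, so yes.

By the theorem on linear Diophantine equations, 37m + 30n = 11 has integer solutions if and only if gcd(37, 30) divides 11. Since 1 | 11, solutions exist.

Yes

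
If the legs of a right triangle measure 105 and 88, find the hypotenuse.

c² = a² + b² = 105² + 88² = 11025 + 7744 = 18769
c = 137

137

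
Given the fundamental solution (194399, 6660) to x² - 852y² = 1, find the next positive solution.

Solutions to x² - Dy² = 1 are generated by powers of (x₀ + y₀√D).
The next solution satisfies x₁ + y₁√852 = (x₀ + y₀√852)², giving:
x₁ = x₀² + 852y₀² = 194399² + 852·6660² = 37790971201 + 37790971200 = 75581942401
y₁ = 2x₀y₀ = 2·194399·6660 = 2589394680

Verify: 75581942401² - 852·2589394680² = 5712630017108081644801 - 5712630017108081644800 = 1 ✓

x = 75581942401, y = 2589394680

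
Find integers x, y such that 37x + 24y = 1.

Step 1: Check solvability.
gcd(37, 24) = 1
Since 1 divides 1, solutions exist.

Step 2: Apply extended Euclidean algorithm to find gcd.
We find integers such that 37*x0 + 24*y0 = 1

Step 3: Scale the particular solution.
Multiply by 1/1 = 1:
x = -11, y = 17

Step 4: Verify.
37*(-11) + 24*(17) = 1 = 1 ✓

x = -11, y = 17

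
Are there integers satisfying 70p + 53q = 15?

Step 1: Compute gcd(70, 53).
gcd(70, 53) = 1

Step 2: Check divisibility.
Does 1 divide 15? 15 = 1 x 15, so yes.

By the theorem on linear Diophantine equations, 70p + 53q = 15 has integer solutions if and only if gcd(70, 53) divides 15. Since 1 | 15, solutions exist.

Yes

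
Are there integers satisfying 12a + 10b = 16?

Step 1: Compute gcd(12, 10).
gcd(12, 10) = 2

Step 2: Check divisibility.
Does 2 divide 16? 16 = 2 x 8, so yes.

By the theorem on linear Diophantine equations, 12a + 10b = 16 has integer solutions if and only if gcd(12, 10) divides 16. Since 2 | 16, solutions exist.

Yes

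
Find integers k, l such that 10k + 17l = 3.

Step 1: Check solvability.
gcd(10, 17) = 1
Since 1 divides 3, solutions exist.

Step 2: Apply extended Euclidean algorithm to find gcd.
We find integers such that 10*x0 + 17*y0 = 1

Step 3: Scale the particular solution.
Multiply by 3/1 = 3:
k = -15, l = 9

Step 4: Verify.
10*(-15) + 17*(9) = 3 = 3 ✓

k = -15, l = 9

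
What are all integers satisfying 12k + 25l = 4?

Step 1: Compute gcd(12, 25) = 1.
Since 1 divides 4, solutions exist.

Step 2: Find a particular solution using extended Euclidean algorithm.
We get k₀ = -8, l₀ = 4.
Check: 12*-8 + 25*4 = 4 = 4 ✓

Step 3: Write the general solution.
k = -8 + (25/1)t = -8 + 25t
l = 4 - (12/1)t = 4 - 12t
for any integer t.

k = -8 + 25t, l = 4 - 12t for integer t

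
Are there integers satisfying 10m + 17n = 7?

Step 1: Compute gcd(10, 17).
gcd(10, 17) = 1

Step 2: Check divisibility.
Does 1 divide 7? 7 = 1 x 7, so yes.

By the theorem on linear Diophantine equations, 10m + 17n = 7 has integer solutions if and only if gcd(10, 17) divides 7. Since 1 | 7, solutions exist.

Yes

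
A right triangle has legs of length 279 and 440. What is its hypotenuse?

c² = a² + b² = 279² + 440² = 77841 + 193600 = 271441
c = 521

521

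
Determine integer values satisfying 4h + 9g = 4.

Step 1: Check solvability.
gcd(4, 9) = 1
Since 1 divides 4, solutions exist.

Step 2: Apply extended Euclidean algorithm to find gcd.
We find integers such that 4*x0 + 9*y0 = 1

Step 3: Scale the particular solution.
Multiply by 4/1 = 4:
h = -8, g = 4

Step 4: Verify.
4*(-8) + 9*(4) = 4 = 4 ✓

h = -8, g = 4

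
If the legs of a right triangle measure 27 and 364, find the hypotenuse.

c² = a² + b² = 27² + 364² = 729 + 132496 = 133225
c = 365

365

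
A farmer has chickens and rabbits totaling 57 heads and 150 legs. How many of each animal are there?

Let c = chickens, r = rabbits.
Heads: c + r = 57
Legs: 2c + 4r = 150
From the first equation, c = 57 - r. Substitute:
2(57 - r) + 4r = 150
114 + 2r = 150
r = (150 - 114)/2 = 18
c = 57 - 18 = 39

Chickens: 39, Rabbits: 18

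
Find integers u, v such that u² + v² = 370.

We need to find integers u, v > 0 such that u² + v² = 370.
Trying u = 3: v² = 370 - 3² = 370 - 9 = 361
v = 19
Check: 3² + 19² = 9 + 361 = 370 ✓

370 = 3² + 19²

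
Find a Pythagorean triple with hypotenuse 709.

We need a² + b² = 709² = 502681.
Trying: 259² + 660² = 67081 + 435600 = 502681 ✓

(259, 660, 709)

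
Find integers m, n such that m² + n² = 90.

We need to find integers m, n > 0 such that m² + n² = 90.
Trying m = 3: n² = 90 - 3² = 90 - 9 = 81
n = 9
Check: 3² + 9² = 9 + 81 = 90 ✓

90 = 3² + 9²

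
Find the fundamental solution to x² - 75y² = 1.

We seek the smallest positive integers (x, y) with x² - 75y² = 1, i.e., x² = 75y² + 1.
Try successive y values:
y = 1: x² = 75·1² + 1 = 76, not a perfect square
y = 2: x² = 75·2² + 1 = 301, not a perfect square
y = 3: x² = 75·3² + 1 = 676, x = 26 ✓

Verify: 26² - 75·3² = 676 - 675 = 1 ✓

x = 26, y = 3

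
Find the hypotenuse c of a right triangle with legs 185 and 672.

c² = a² + b² = 185² + 672² = 34225 + 451584 = 485809
c = 697

697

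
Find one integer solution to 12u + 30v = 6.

Step 1: Check solvability.
gcd(12, 30) = 6
Since 6 divides 6, solutions exist.

Step 2: Apply extended Euclidean algorithm to find gcd.
We find integers such that 12*x0 + 30*y0 = 6

Step 3: Scale the particular solution.
Multiply by 6/6 = 1:
u = -2, v = 1

Step 4: Verify.
12*(-2) + 30*(1) = 6 = 6 ✓

u = -2, v = 1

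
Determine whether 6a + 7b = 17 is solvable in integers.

Step 1: Compute gcd(6, 7).
gcd(6, 7) = 1

Step 2: Check divisibility.
Does 1 divide 17? 17 = 1 x 17, so yes.

By the theorem on linear Diophantine equations, 6a + 7b = 17 has integer solutions if and only if gcd(6, 7) divides 17. Since 1 | 17, solutions exist.

Yes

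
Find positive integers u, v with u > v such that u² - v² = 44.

Factor: u² - v² = (u+v)(u-v) = 44.
We need two factors of 44 with the same parity.
Use u+v = 22 and u-v = 2 (product 22·2 = 44).
Adding: 2u = 24, so u = 12.
Subtracting: 2v = 20, so v = 10.
Check: 12² - 10² = 144 - 100 = 44 ✓

u = 12, v = 10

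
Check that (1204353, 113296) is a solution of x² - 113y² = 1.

Compute x² = 1204353² = 1450466148609
Compute 113y² = 113·113296² = 113·12835983616 = 1450466148608
x² - 113y² = 1450466148609 - 1450466148608 = 1
Since this equals 1, (1204353, 113296) is a solution.

Yes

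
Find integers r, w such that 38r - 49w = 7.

Step 1: Check solvability.
gcd(38, 49) = 1
Since 1 divides 7, solutions exist.

Step 2: Apply extended Euclidean algorithm to find gcd.
We find integers such that 38*x0 + 49*y0 = 1

Step 3: Scale the particular solution.
Multiply by 7/1 = 7:
r = -63, w = -49

Step 4: Verify.
38*(-63) - 49*(-49) = 7 = 7 ✓

r = -63, w = -49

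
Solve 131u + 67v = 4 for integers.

Step 1: Check solvability.
gcd(131, 67) = 1
Since 1 divides 4, solutions exist.

Step 2: Apply extended Euclidean algorithm to find gcd.
We find integers such that 131*x0 + 67*y0 = 1

Step 3: Scale the particular solution.
Multiply by 4/1 = 4:
u = 88, v = -172

Step 4: Verify.
131*(88) + 67*(-172) = 4 = 4 ✓

u = 88, v = -172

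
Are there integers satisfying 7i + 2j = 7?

Step 1: Compute gcd(7, 2).
gcd(7, 2) = 1

Step 2: Check divisibility.
Does 1 divide 7? 7 = 1 x 7, so yes.

By the theorem on linear Diophantine equations, 7i + 2j = 7 has integer solutions if and only if gcd(7, 2) divides 7. Since 1 | 7, solutions exist.

Yes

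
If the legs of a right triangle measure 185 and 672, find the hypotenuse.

c² = a² + b² = 185² + 672² = 34225 + 451584 = 485809
c = 697

697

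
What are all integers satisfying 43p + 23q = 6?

Step 1: Compute gcd(43, 23) = 1.
Since 1 divides 6, solutions exist.

Step 2: Find a particular solution using extended Euclidean algorithm.
We get p₀ = -48, q₀ = 90.
Check: 43*-48 + 23*90 = 6 = 6 ✓

Step 3: Write the general solution.
p = -48 + (23/1)t = -48 + 23t
q = 90 - (43/1)t = 90 - 43t
for any integer t.

p = -48 + 23t, q = 90 - 43t for integer t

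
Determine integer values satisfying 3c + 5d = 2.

Step 1: Check solvability.
gcd(3, 5) = 1
Since 1 divides 2, solutions exist.

Step 2: Apply extended Euclidean algorithm to find gcd.
We find integers such that 3*x0 + 5*y0 = 1

Step 3: Scale the particular solution.
Multiply by 2/1 = 2:
c = 4, d = -2

Step 4: Verify.
3*(4) + 5*(-2) = 2 = 2 ✓

c = 4, d = -2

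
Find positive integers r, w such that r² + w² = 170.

Search for r with 170 - r² a perfect square.
r = 1: 170 - 1² = 170 - 1 = 169 = 13² ✓
So r = 1, w = 13.

r = 1, w = 13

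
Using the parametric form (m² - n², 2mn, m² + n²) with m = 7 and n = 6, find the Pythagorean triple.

a = m² - n² = 49 - 36 = 13
b = 2mn = 2·7·6 = 84
c = m² + n² = 49 + 36 = 85
Verify: 13² + 84² = 169 + 7056 = 7225 = 85² ✓

(13, 84, 85)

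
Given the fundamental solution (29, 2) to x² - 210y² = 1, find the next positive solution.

Solutions to x² - Dy² = 1 are generated by powers of (x₀ + y₀√D).
The next solution satisfies x₁ + y₁√210 = (x₀ + y₀√210)², giving:
x₁ = x₀² + 210y₀² = 29² + 210·2² = 841 + 840 = 1681
y₁ = 2x₀y₀ = 2·29·2 = 116

Verify: 1681² - 210·116² = 2825761 - 2825760 = 1 ✓

x = 1681, y = 116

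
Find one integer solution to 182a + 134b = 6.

Step 1: Check solvability.
gcd(182, 134) = 2
Since 2 divides 6, solutions exist.

Step 2: Apply extended Euclidean algorithm to find gcd.
We find integers such that 182*x0 + 134*y0 = 2

Step 3: Scale the particular solution.
Multiply by 6/2 = 3:
a = 42, b = -57

Step 4: Verify.
182*(42) + 134*(-57) = 6 = 6 ✓

a = 42, b = -57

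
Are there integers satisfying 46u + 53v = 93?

Step 1: Compute gcd(46, 53).
gcd(46, 53) = 1

Step 2: Check divisibility.
Does 1 divide 93? 93 = 1 x 93, so yes.

By the theorem on linear Diophantine equations, 46u + 53v = 93 has integer solutions if and only if gcd(46, 53) divides 93. Since 1 | 93, solutions exist.

Yes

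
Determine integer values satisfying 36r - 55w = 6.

Step 1: Check solvability.
gcd(36, 55) = 1
Since 1 divides 6, solutions exist.

Step 2: Apply extended Euclidean algorithm to find gcd.
We find integers such that 36*x0 + 55*y0 = 1

Step 3: Scale the particular solution.
Multiply by 6/1 = 6:
r = 156, w = 102

Step 4: Verify.
36*(156) - 55*(102) = 6 = 6 ✓

r = 156, w = 102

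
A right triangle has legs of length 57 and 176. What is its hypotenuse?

c² = a² + b² = 57² + 176² = 3249 + 30976 = 34225
c = 185

185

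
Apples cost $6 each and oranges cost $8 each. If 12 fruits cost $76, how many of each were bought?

Let a = apples, o = oranges.
a + o = 12
6a + 8o = 76
Substitute o = 12 - a:
6a + 8(12 - a) = 76
(6 - 8)a = 76 - 96
-2a = -20
a = 10, o = 12 - 10 = 2

Apples: 10, Oranges: 2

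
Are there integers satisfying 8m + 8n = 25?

Step 1: Compute gcd(8, 8).
gcd(8, 8) = 8

Step 2: Check divisibility.
Does 8 divide 25? 25 = 8 x 3 + 1, so no.

By the theorem on linear Diophantine equations, 8m + 8n = 25 has integer solutions if and only if gcd(8, 8) divides 25. Since 8 does not divide 25, no solutions exist.

No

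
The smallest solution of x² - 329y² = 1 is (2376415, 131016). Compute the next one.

Solutions to x² - Dy² = 1 are generated by powers of (x₀ + y₀√D).
The next solution satisfies x₁ + y₁√329 = (x₀ + y₀√329)², giving:
x₁ = x₀² + 329y₀² = 2376415² + 329·131016² = 5647348252225 + 5647348252224 = 11294696504449
y₁ = 2x₀y₀ = 2·2376415·131016 = 622696775280

Verify: 11294696504449² - 329·622696775280² = 127570169127612459476793601 - 127570169127612459476793600 = 1 ✓

x = 11294696504449, y = 622696775280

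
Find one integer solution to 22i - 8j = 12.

Step 1: Check solvability.
gcd(22, 8) = 2
Since 2 divides 12, solutions exist.

Step 2: Apply extended Euclidean algorithm to find gcd.
We find integers such that 22*x0 + 8*y0 = 2

Step 3: Scale the particular solution.
Multiply by 12/2 = 6:
i = -6, j = -18

Step 4: Verify.
22*(-6) - 8*(-18) = 12 = 12 ✓

i = -6, j = -18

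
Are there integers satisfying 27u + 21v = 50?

Step 1: Compute gcd(27, 21).
gcd(27, 21) = 3

Step 2: Check divisibility.
Does 3 divide 50? 50 = 3 x 16 + 2, so no.

By the theorem on linear Diophantine equations, 27u + 21v = 50 has integer solutions if and only if gcd(27, 21) divides 50. Since 3 does not divide 50, no solutions exist.

No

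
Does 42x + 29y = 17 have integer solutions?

Step 1: Compute gcd(42, 29).
gcd(42, 29) = 1

Step 2: Check divisibility.
Does 1 divide 17? 17 = 1 x 17, so yes.

By the theorem on linear Diophantine equations, 42x + 29y = 17 has integer solutions if and only if gcd(42, 29) divides 17. Since 1 | 17, solutions exist.

Yes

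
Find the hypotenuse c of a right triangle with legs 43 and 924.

c² = a² + b² = 43² + 924² = 1849 + 853776 = 855625
c = 925

925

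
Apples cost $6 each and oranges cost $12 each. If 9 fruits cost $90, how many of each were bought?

Let a = apples, o = oranges.
a + o = 9
6a + 12o = 90
Substitute o = 9 - a:
6a + 12(9 - a) = 90
(6 - 12)a = 90 - 108
-6a = -18
a = 3, o = 9 - 3 = 6

Apples: 3, Oranges: 6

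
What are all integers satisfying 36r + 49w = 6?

Step 1: Compute gcd(36, 49) = 1.
Since 1 divides 6, solutions exist.

Step 2: Find a particular solution using extended Euclidean algorithm.
We get r₀ = 90, w₀ = -66.
Check: 36*90 + 49*-66 = 6 = 6 ✓

Step 3: Write the general solution.
r = 90 + (49/1)t = 90 + 49t
w = -66 - (36/1)t = -66 - 36t
for any integer t.

r = 90 + 49t, w = -66 - 36t for integer t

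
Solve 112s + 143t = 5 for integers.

Step 1: Check solvability.
gcd(112, 143) = 1
Since 1 divides 5, solutions exist.

Step 2: Apply extended Euclidean algorithm to find gcd.
We find integers such that 112*x0 + 143*y0 = 1

Step 3: Scale the particular solution.
Multiply by 5/1 = 5:
s = -300, t = 235

Step 4: Verify.
112*(-300) + 143*(235) = 5 = 5 ✓

s = -300, t = 235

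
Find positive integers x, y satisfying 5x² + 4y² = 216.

Try small values of x and check whether (216 - 5x²)/4 is a perfect square.
x = 6: 5·6² = 180, so 4y² = 216 - 180 = 36, giving y² = 9, y = 3.
Check: 5·6² + 4·3² = 180 + 36 = 216 ✓

x = 6, y = 3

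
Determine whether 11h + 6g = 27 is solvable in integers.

Step 1: Compute gcd(11, 6).
gcd(11, 6) = 1

Step 2: Check divisibility.
Does 1 divide 27? 27 = 1 x 27, so yes.

By the theorem on linear Diophantine equations, 11h + 6g = 27 has integer solutions if and only if gcd(11, 6) divides 27. Since 1 | 27, solutions exist.

Yes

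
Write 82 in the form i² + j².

We need to find integers i, j > 0 such that i² + j² = 82.
Trying i = 1: j² = 82 - 1² = 82 - 1 = 81
j = 9
Check: 1² + 9² = 1 + 81 = 82 ✓

82 = 1² + 9²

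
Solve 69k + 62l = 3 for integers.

Step 1: Check solvability.
gcd(69, 62) = 1
Since 1 divides 3, solutions exist.

Step 2: Apply extended Euclidean algorithm to find gcd.
We find integers such that 69*x0 + 62*y0 = 1

Step 3: Scale the particular solution.
Multiply by 3/1 = 3:
k = 27, l = -30

Step 4: Verify.
69*(27) + 62*(-30) = 3 = 3 ✓

k = 27, l = -30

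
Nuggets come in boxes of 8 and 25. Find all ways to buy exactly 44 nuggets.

We need non-negative integers (x, y) with 8x + 25y = 44.
For each x in 0..5, check if 44 - 8x is a non-negative multiple of 25.
No x yields an integer y ≥ 0.

No solution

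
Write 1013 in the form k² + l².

We need to find integers k, l > 0 such that k² + l² = 1013.
Trying k = 22: l² = 1013 - 22² = 1013 - 484 = 529
l = 23
Check: 22² + 23² = 484 + 529 = 1013 ✓

1013 = 22² + 23²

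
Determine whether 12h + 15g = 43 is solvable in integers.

Step 1: Compute gcd(12, 15).
gcd(12, 15) = 3

Step 2: Check divisibility.
Does 3 divide 43? 43 = 3 x 14 + 1, so no.

By the theorem on linear Diophantine equations, 12h + 15g = 43 has integer solutions if and only if gcd(12, 15) divides 43. Since 3 does not divide 43, no solutions exist.

No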